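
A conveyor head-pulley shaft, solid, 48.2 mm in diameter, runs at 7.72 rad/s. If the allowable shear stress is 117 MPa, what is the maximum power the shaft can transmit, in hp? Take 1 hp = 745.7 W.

J = πd⁴/32 = π(0.0482)⁴/32 = 5.299×10^-7 m⁴.
T_max = τ_allow·J/r = 1.17×10^8 × 5.299×10^-7 / 0.0241 = 2573 N·m.
ω = 7.72 rad/s, so P_max = T_max·ω = 1.986×10^4 W.

26.6 hp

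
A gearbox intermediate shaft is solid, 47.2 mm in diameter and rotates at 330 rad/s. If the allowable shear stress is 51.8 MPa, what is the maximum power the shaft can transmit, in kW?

353 kW

J = πd⁴/32 = π(0.0472)⁴/32 = 4.873×10^-7 m⁴.
T_max = τ_allow·J/r = 5.18×10^7 × 4.873×10^-7 / 0.0236 = 1070 N·m.
ω = 330 rad/s, so P_max = T_max·ω = 3.529×10^5 W.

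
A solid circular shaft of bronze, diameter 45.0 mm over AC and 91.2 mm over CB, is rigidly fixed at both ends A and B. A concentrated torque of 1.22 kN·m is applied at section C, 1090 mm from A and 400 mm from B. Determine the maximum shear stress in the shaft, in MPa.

Compatibility: T_A·a/J_AC = T_B·b/J_CB with T_A + T_B = T₀.
J_AC = 4.03×10^-7 m⁴, J_CB = 6.79×10^-6 m⁴, so T_A = T₀·(J_AC/a)/((J_AC/a)+(J_CB/b)) = 25.97 N·m, T_B = 1194 N·m.
τ in each portion: τ_AC = 1.45×10^6 Pa, τ_CB = 8.02×10^6 Pa; maximum is in CB.
τ_max = T_CB·r/J = 1194·0.0456/6.79×10^-6 = 8.017×10^6 Pa.

8.02 MPa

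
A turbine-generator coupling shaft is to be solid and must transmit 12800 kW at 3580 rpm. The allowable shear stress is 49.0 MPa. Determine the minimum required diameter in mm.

ω = 2π·3580/60 = 374.9 rad/s, so T = P/ω = 12800×10³ / 374.9 = 34140 N·m.
For a solid shaft τ_max = 16T/(πd³), so d = (16T/(π τ_allow))^(1/3) = (16·34140/(π·4.90×10^7))^(1/3) = 0.1525 m.

153 mm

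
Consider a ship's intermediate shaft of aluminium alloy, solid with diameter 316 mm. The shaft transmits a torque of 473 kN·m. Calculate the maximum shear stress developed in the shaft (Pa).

J = πd⁴/32 = π(0.316)⁴/32 = 9.789×10^-4 m⁴.
τ_max = T·r/J = 473000 × 0.158 / 9.789×10^-4 = 7.634×10^7 Pa.

7.63e7 Pa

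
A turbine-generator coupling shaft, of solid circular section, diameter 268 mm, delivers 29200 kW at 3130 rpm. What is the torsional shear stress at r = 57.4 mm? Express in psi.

ω = 2π·3130/60 = 327.8 rad/s, so T = P/ω = 29200×10³ / 327.8 = 89090 N·m.
J = πd⁴/32 = π(0.268)⁴/32 = 5.065×10^-4 m⁴.
Shear stress varies linearly with radius: τ = T·r/J = 89090 × 0.0574 / 5.065×10^-4 = 1.010×10^7 Pa.

1460 psi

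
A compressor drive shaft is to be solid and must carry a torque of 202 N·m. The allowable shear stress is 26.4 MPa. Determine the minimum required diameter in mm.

33.9 mm

For a solid shaft τ_max = 16T/(πd³), so d = (16T/(π τ_allow))^(1/3) = (16·202.0/(π·2.64×10^7))^(1/3) = 0.03390 m.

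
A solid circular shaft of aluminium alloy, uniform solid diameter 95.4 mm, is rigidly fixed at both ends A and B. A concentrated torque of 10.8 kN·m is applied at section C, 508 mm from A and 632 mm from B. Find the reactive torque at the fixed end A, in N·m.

With uniform GJ and both ends fixed, compatibility θ_AC = θ_CB gives T_A·a = T_B·b, together with T_A + T_B = T₀.
T_A = T₀·b/(a+b) = 10800·632/1140 = 5987 N·m; T_B = 4813 N·m.

5990 N·m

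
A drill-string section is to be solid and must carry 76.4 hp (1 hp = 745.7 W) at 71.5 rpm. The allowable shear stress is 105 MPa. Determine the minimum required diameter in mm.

ω = 2π·71.5/60 = 7.487 rad/s, so T = P/ω = 76.4×745.7 / 7.487 = 7609 N·m.
For a solid shaft τ_max = 16T/(πd³), so d = (16T/(π τ_allow))^(1/3) = (16·7609/(π·1.05×10^8))^(1/3) = 0.07173 m.

71.7 mm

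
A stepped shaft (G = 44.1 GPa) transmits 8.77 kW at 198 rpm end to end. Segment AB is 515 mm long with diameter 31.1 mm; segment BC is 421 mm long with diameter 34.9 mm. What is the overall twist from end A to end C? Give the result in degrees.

4.67°

ω = 2π·198/60 = 20.73 rad/s, so T = P/ω = 8.77×10³ / 20.73 = 423.0 N·m.
J_AB = π(0.0311)⁴/32 = 9.18×10^-8 m⁴; J_BC = π(0.0349)⁴/32 = 1.46×10^-7 m⁴.
θ = (T/G)·Σ L_i/J_i = (423.0/44.1×10⁹)·(0.515/9.18×10^-8 + 0.421/1.46×10^-7) = 0.08150 rad.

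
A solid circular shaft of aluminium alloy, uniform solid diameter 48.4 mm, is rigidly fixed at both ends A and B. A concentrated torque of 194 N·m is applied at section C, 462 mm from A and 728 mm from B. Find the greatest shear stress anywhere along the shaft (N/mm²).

With uniform GJ and both ends fixed, compatibility θ_AC = θ_CB gives T_A·a = T_B·b, together with T_A + T_B = T₀.
T_A = T₀·b/(a+b) = 194.0·728/1190 = 118.7 N·m; T_B = 75.32 N·m.
τ in each portion: τ_AC = 5.33×10^6 Pa, τ_CB = 3.38×10^6 Pa; maximum is in AC.
τ_max = T_AC·r/J = 118.7·0.0242/5.39×10^-7 = 5.331×10^6 Pa.

5.33 N/mm²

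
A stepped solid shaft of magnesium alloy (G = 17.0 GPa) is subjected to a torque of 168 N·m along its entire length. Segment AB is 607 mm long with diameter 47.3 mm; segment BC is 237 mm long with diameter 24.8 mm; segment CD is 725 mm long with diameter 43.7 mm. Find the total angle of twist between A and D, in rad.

J_AB = π(0.0473)⁴/32 = 4.91×10^-7 m⁴; J_BC = π(0.0248)⁴/32 = 3.71×10^-8 m⁴; J_CD = π(0.0437)⁴/32 = 3.58×10^-7 m⁴.
θ = (T/G)·Σ L_i/J_i = (168.0/17.0×10⁹)·(0.607/4.91×10^-7 + 0.237/3.71×10^-8 + 0.725/3.58×10^-7) = 0.09529 rad.

0.0953 rad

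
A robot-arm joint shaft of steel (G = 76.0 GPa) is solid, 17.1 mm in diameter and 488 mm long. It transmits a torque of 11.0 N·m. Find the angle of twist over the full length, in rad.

0.00841 rad

J = πd⁴/32 = π(0.0171)⁴/32 = 8.394×10^-9 m⁴.
θ = T·L/(G·J) = 11.00 × 0.488 / (76.0×10⁹ × 8.394×10^-9) = 8.414×10^-3 rad.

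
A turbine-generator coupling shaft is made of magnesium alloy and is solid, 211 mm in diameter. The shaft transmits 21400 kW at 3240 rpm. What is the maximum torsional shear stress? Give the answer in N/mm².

ω = 2π·3240/60 = 339.3 rad/s, so T = P/ω = 21400×10³ / 339.3 = 63070 N·m.
J = πd⁴/32 = π(0.211)⁴/32 = 1.946×10^-4 m⁴.
τ_max = T·r/J = 63070 × 0.105 / 1.946×10^-4 = 3.420×10^7 Pa.

34.2 N/mm²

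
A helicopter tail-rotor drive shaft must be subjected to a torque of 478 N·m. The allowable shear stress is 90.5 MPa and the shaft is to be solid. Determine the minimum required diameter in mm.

30.0 mm

For a solid shaft τ_max = 16T/(πd³), so d = (16T/(π τ_allow))^(1/3) = (16·478.0/(π·9.05×10^7))^(1/3) = 0.02996 m.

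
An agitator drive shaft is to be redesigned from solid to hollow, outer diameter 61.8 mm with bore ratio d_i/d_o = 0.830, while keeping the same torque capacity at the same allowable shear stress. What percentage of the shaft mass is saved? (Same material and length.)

Equal τ_max and T ⇒ the solid shaft needs d_s³ = d_o³(1−k⁴), so d_s = 61.8·(1−0.830⁴)^(1/3) = 49.87 mm.
Area ratio A_h/A_s = d_o²(1−k²)/d_s² = (1−k²)/(1−k⁴)^(2/3) = 0.4778.
Mass saving = 1 − 0.4778 = 52.2 %.

52.2 %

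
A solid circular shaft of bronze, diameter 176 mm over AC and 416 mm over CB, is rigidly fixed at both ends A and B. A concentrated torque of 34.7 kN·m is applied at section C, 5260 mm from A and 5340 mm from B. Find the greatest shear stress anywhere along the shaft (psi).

Compatibility: T_A·a/J_AC = T_B·b/J_CB with T_A + T_B = T₀.
J_AC = 9.42×10^-5 m⁴, J_CB = 2.94×10^-3 m⁴, so T_A = T₀·(J_AC/a)/((J_AC/a)+(J_CB/b)) = 1093 N·m, T_B = 33610 N·m.
τ in each portion: τ_AC = 1.02×10^6 Pa, τ_CB = 2.38×10^6 Pa; maximum is in CB.
τ_max = T_CB·r/J = 33610·0.208/2.94×10^-3 = 2.377×10^6 Pa.

345 psi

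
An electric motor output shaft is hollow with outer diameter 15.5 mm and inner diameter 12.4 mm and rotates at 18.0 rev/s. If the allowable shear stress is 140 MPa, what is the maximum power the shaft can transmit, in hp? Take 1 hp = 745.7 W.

9.17 hp

J = π(d_o⁴ − d_i⁴)/32 = π(0.0155⁴ − 0.0124⁴)/32 = 3.346×10^-9 m⁴.
T_max = τ_allow·J/r = 1.40×10^8 × 3.346×10^-9 / 0.00775 = 60.44 N·m.
ω = 2π·18.0 = 113.1 rad/s, so P_max = T_max·ω = 6835 W.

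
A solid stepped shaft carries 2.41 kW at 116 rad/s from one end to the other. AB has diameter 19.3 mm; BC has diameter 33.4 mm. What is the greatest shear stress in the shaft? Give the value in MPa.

ω = 116 rad/s, so T = P/ω = 2.41×10³ / 116.0 = 20.78 N·m.
Under the same torque, τ_max = 16T/(πd³) is largest where d is smallest — segment AB (d = 19.3 mm).
τ_max = 16·20.78/(π·(0.0193)³) = 1.472×10^7 Pa.

14.7 MPa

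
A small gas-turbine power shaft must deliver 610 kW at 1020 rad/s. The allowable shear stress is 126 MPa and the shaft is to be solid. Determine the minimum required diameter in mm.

28.9 mm

ω = 1020 rad/s, so T = P/ω = 610×10³ / 1020 = 598.0 N·m.
For a solid shaft τ_max = 16T/(πd³), so d = (16T/(π τ_allow))^(1/3) = (16·598.0/(π·1.26×10^8))^(1/3) = 0.02891 m.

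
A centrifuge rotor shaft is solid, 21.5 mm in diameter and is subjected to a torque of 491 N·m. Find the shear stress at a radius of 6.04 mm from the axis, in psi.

J = πd⁴/32 = π(0.0215)⁴/32 = 2.098×10^-8 m⁴.
Shear stress varies linearly with radius: τ = T·r/J = 491.0 × 0.00604 / 2.098×10^-8 = 1.414×10^8 Pa.

20500 psi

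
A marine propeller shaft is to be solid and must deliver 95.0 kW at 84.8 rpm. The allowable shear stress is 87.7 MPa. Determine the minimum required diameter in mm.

85.3 mm

ω = 2π·84.8/60 = 8.880 rad/s, so T = P/ω = 95.0×10³ / 8.880 = 10700 N·m.
For a solid shaft τ_max = 16T/(πd³), so d = (16T/(π τ_allow))^(1/3) = (16·10700/(π·8.77×10^7))^(1/3) = 0.08533 m.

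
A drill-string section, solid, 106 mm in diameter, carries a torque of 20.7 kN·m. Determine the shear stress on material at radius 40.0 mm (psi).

9690 psi

J = πd⁴/32 = π(0.106)⁴/32 = 1.239×10^-5 m⁴.
Shear stress varies linearly with radius: τ = T·r/J = 20700 × 0.0400 / 1.239×10^-5 = 6.680×10^7 Pa.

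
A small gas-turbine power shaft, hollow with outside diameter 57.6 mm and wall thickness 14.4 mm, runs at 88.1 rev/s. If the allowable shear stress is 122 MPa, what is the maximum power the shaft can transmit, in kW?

J = π(d_o⁴ − d_i⁴)/32 = π(0.0576⁴ − 0.0288⁴)/32 = 1.013×10^-6 m⁴.
T_max = τ_allow·J/r = 1.22×10^8 × 1.013×10^-6 / 0.0288 = 4292 N·m.
ω = 2π·88.1 = 553.5 rad/s, so P_max = T_max·ω = 2.376×10^6 W.

2380 kW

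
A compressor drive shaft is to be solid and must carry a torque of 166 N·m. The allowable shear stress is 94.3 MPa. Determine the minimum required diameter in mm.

20.8 mm

For a solid shaft τ_max = 16T/(πd³), so d = (16T/(π τ_allow))^(1/3) = (16·166.0/(π·9.43×10^7))^(1/3) = 0.02077 m.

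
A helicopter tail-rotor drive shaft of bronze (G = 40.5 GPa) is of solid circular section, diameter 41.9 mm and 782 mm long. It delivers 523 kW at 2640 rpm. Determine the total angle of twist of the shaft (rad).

ω = 2π·2640/60 = 276.5 rad/s, so T = P/ω = 523×10³ / 276.5 = 1892 N·m.
J = πd⁴/32 = π(0.0419)⁴/32 = 3.026×10^-7 m⁴.
θ = T·L/(G·J) = 1892 × 0.782 / (40.5×10⁹ × 3.026×10^-7) = 0.1207 rad.

0.121 rad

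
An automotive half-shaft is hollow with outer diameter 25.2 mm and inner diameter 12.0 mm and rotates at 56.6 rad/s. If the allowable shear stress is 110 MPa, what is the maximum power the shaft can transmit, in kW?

J = π(d_o⁴ − d_i⁴)/32 = π(0.0252⁴ − 0.0120⁴)/32 = 3.756×10^-8 m⁴.
T_max = τ_allow·J/r = 1.10×10^8 × 3.756×10^-8 / 0.0126 = 327.9 N·m.
ω = 56.6 rad/s, so P_max = T_max·ω = 1.856×10^4 W.

18.6 kW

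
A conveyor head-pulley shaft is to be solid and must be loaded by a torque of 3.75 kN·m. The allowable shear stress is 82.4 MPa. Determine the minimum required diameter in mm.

61.4 mm

For a solid shaft τ_max = 16T/(πd³), so d = (16T/(π τ_allow))^(1/3) = (16·3750/(π·8.24×10^7))^(1/3) = 0.06143 m.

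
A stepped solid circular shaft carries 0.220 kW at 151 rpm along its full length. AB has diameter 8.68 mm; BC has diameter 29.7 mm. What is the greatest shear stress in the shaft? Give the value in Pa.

1.08e8 Pa

ω = 2π·151/60 = 15.81 rad/s, so T = P/ω = 0.220×10³ / 15.81 = 13.91 N·m.
Under the same torque, τ_max = 16T/(πd³) is largest where d is smallest — segment AB (d = 8.68 mm).
τ_max = 16·13.91/(π·(0.00868)³) = 1.083×10^8 Pa.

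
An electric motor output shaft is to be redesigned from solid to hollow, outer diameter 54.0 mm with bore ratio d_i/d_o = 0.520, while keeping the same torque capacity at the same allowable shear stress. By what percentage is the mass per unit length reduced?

23.3 %

Equal τ_max and T ⇒ the solid shaft needs d_s³ = d_o³(1−k⁴), so d_s = 54.0·(1−0.520⁴)^(1/3) = 52.65 mm.
Area ratio A_h/A_s = d_o²(1−k²)/d_s² = (1−k²)/(1−k⁴)^(2/3) = 0.7675.
Mass saving = 1 − 0.7675 = 23.3 %.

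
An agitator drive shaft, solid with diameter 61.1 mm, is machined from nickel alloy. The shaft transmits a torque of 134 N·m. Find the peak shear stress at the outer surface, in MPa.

J = πd⁴/32 = π(0.0611)⁴/32 = 1.368×10^-6 m⁴.
τ_max = T·r/J = 134.0 × 0.0306 / 1.368×10^-6 = 2.992×10^6 Pa.

2.99 MPa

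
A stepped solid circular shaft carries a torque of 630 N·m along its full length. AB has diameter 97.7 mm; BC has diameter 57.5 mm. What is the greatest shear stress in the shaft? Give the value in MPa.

16.9 MPa

Under the same torque, τ_max = 16T/(πd³) is largest where d is smallest — segment BC (d = 57.5 mm).
τ_max = 16·630.0/(π·(0.0575)³) = 1.688×10^7 Pa.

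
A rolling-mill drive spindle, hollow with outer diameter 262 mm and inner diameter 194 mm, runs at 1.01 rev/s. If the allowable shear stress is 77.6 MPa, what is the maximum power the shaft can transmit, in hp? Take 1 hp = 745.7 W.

1630 hp

J = π(d_o⁴ − d_i⁴)/32 = π(0.262⁴ − 0.194⁴)/32 = 3.235×10^-4 m⁴.
T_max = τ_allow·J/r = 7.76×10^7 × 3.235×10^-4 / 0.131 = 191700 N·m.
ω = 2π·1.01 = 6.346 rad/s, so P_max = T_max·ω = 1.216×10^6 W.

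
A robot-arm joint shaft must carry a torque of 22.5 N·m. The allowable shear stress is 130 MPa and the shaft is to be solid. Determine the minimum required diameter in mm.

9.59 mm

For a solid shaft τ_max = 16T/(πd³), so d = (16T/(π τ_allow))^(1/3) = (16·22.50/(π·1.30×10^8))^(1/3) = 0.009588 m.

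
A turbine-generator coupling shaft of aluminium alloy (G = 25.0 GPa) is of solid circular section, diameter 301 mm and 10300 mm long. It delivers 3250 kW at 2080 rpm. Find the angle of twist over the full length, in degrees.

0.437°

ω = 2π·2080/60 = 217.8 rad/s, so T = P/ω = 3250×10³ / 217.8 = 14920 N·m.
J = πd⁴/32 = π(0.301)⁴/32 = 8.059×10^-4 m⁴.
θ = T·L/(G·J) = 14920 × 10.3 / (25.0×10⁹ × 8.059×10^-4) = 7.628×10^-3 rad.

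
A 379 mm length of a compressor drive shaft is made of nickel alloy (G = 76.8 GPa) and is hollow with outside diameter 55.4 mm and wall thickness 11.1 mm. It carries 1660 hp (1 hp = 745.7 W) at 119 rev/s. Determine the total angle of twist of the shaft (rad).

ω = 2π·119 = 747.7 rad/s, so T = P/ω = 1660×745.7 / 747.7 = 1656 N·m.
J = π(d_o⁴ − d_i⁴)/32 = π(0.0554⁴ − 0.0332⁴)/32 = 8.055×10^-7 m⁴.
θ = T·L/(G·J) = 1656 × 0.379 / (76.8×10⁹ × 8.055×10^-7) = 0.01014 rad.

0.0101 rad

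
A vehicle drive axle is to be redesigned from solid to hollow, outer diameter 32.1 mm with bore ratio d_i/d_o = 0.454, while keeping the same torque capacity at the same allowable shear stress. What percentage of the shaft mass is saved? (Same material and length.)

Equal τ_max and T ⇒ the solid shaft needs d_s³ = d_o³(1−k⁴), so d_s = 32.1·(1−0.454⁴)^(1/3) = 31.64 mm.
Area ratio A_h/A_s = d_o²(1−k²)/d_s² = (1−k²)/(1−k⁴)^(2/3) = 0.8172.
Mass saving = 1 − 0.8172 = 18.3 %.

18.3 %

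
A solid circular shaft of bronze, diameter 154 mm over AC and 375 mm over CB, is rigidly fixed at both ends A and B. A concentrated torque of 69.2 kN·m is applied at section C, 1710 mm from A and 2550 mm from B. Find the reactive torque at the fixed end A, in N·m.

Compatibility: T_A·a/J_AC = T_B·b/J_CB with T_A + T_B = T₀.
J_AC = 5.52×10^-5 m⁴, J_CB = 1.94×10^-3 m⁴, so T_A = T₀·(J_AC/a)/((J_AC/a)+(J_CB/b)) = 2816 N·m, T_B = 66380 N·m.

2820 N·m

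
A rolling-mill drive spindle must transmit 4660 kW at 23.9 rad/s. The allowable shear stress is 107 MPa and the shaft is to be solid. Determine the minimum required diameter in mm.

210 mm

ω = 23.9 rad/s, so T = P/ω = 4660×10³ / 23.90 = 195000 N·m.
For a solid shaft τ_max = 16T/(πd³), so d = (16T/(π τ_allow))^(1/3) = (16·195000/(π·1.07×10^8))^(1/3) = 0.2101 m.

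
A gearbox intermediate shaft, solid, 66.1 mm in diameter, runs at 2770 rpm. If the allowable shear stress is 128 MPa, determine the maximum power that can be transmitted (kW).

2110 kW

J = πd⁴/32 = π(0.0661)⁴/32 = 1.874×10^-6 m⁴.
T_max = τ_allow·J/r = 1.28×10^8 × 1.874×10^-6 / 0.0330 = 7258 N·m.
ω = 2π·2770/60 = 290.1 rad/s, so P_max = T_max·ω = 2.105×10^6 W.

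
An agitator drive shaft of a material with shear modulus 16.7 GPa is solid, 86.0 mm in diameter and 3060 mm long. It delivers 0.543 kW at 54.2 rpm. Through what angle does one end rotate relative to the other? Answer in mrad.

ω = 2π·54.2/60 = 5.676 rad/s, so T = P/ω = 0.543×10³ / 5.676 = 95.67 N·m.
J = πd⁴/32 = π(0.0860)⁴/32 = 5.370×10^-6 m⁴.
θ = T·L/(G·J) = 95.67 × 3.06 / (16.7×10⁹ × 5.370×10^-6) = 3.264×10^-3 rad.

3.26 mrad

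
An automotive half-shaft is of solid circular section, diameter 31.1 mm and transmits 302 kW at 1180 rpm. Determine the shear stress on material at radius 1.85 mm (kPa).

49200 kPa

ω = 2π·1180/60 = 123.6 rad/s, so T = P/ω = 302×10³ / 123.6 = 2444 N·m.
J = πd⁴/32 = π(0.0311)⁴/32 = 9.184×10^-8 m⁴.
Shear stress varies linearly with radius: τ = T·r/J = 2444 × 0.00185 / 9.184×10^-8 = 4.923×10^7 Pa.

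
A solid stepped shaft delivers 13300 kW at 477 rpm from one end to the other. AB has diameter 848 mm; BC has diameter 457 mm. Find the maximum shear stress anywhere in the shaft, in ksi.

2.06 ksi

ω = 2π·477/60 = 49.95 rad/s, so T = P/ω = 13300×10³ / 49.95 = 266300 N·m.
Under the same torque, τ_max = 16T/(πd³) is largest where d is smallest — segment BC (d = 457 mm).
τ_max = 16·266300/(π·(0.457)³) = 1.421×10^7 Pa.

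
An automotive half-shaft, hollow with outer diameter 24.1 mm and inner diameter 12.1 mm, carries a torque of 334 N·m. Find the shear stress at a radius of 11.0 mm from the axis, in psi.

J = π(d_o⁴ − d_i⁴)/32 = π(0.0241⁴ − 0.0121⁴)/32 = 3.101×10^-8 m⁴.
Shear stress varies linearly with radius: τ = T·r/J = 334.0 × 0.0110 / 3.101×10^-8 = 1.185×10^8 Pa.

17200 psi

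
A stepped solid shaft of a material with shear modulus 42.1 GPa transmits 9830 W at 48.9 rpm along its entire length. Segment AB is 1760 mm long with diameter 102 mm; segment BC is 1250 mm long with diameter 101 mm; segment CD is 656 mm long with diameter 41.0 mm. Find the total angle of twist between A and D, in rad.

ω = 2π·48.9/60 = 5.121 rad/s, so T = P/ω = 9830 / 5.121 = 1920 N·m.
J_AB = π(0.102)⁴/32 = 1.06×10^-5 m⁴; J_BC = π(0.101)⁴/32 = 1.02×10^-5 m⁴; J_CD = π(0.0410)⁴/32 = 2.77×10^-7 m⁴.
θ = (T/G)·Σ L_i/J_i = (1920/42.1×10⁹)·(1.76/1.06×10^-5 + 1.25/1.02×10^-5 + 0.656/2.77×10^-7) = 0.1210 rad.

0.121 rad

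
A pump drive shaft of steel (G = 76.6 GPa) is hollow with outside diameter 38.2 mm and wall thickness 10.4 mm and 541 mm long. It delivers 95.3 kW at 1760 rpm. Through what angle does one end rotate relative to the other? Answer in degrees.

1.05°

ω = 2π·1760/60 = 184.3 rad/s, so T = P/ω = 95.3×10³ / 184.3 = 517.1 N·m.
J = π(d_o⁴ − d_i⁴)/32 = π(0.0382⁴ − 0.0174⁴)/32 = 2.001×10^-7 m⁴.
θ = T·L/(G·J) = 517.1 × 0.541 / (76.6×10⁹ × 2.001×10^-7) = 0.01825 rad.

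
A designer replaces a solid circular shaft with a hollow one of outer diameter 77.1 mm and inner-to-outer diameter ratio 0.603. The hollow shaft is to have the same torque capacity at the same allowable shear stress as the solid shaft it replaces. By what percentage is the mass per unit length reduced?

30.1 %

Equal τ_max and T ⇒ the solid shaft needs d_s³ = d_o³(1−k⁴), so d_s = 77.1·(1−0.603⁴)^(1/3) = 73.54 mm.
Area ratio A_h/A_s = d_o²(1−k²)/d_s² = (1−k²)/(1−k⁴)^(2/3) = 0.6995.
Mass saving = 1 − 0.6995 = 30.1 %.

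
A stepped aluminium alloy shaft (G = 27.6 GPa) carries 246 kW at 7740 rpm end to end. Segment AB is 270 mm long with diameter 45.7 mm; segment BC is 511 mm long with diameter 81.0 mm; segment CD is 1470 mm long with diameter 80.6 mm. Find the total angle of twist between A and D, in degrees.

ω = 2π·7740/60 = 810.5 rad/s, so T = P/ω = 246×10³ / 810.5 = 303.5 N·m.
J_AB = π(0.0457)⁴/32 = 4.28×10^-7 m⁴; J_BC = π(0.0810)⁴/32 = 4.23×10^-6 m⁴; J_CD = π(0.0806)⁴/32 = 4.14×10^-6 m⁴.
θ = (T/G)·Σ L_i/J_i = (303.5/27.6×10⁹)·(0.270/4.28×10^-7 + 0.511/4.23×10^-6 + 1.47/4.14×10^-6) = 0.01216 rad.

0.697°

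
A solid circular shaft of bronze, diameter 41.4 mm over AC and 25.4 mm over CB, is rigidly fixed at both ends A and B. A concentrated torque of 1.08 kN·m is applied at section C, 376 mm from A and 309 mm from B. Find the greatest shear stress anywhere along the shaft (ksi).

9.59 ksi

Compatibility: T_A·a/J_AC = T_B·b/J_CB with T_A + T_B = T₀.
J_AC = 2.88×10^-7 m⁴, J_CB = 4.09×10^-8 m⁴, so T_A = T₀·(J_AC/a)/((J_AC/a)+(J_CB/b)) = 921.2 N·m, T_B = 158.8 N·m.
τ in each portion: τ_AC = 6.61×10^7 Pa, τ_CB = 4.94×10^7 Pa; maximum is in AC.
τ_max = T_AC·r/J = 921.2·0.0207/2.88×10^-7 = 6.612×10^7 Pa.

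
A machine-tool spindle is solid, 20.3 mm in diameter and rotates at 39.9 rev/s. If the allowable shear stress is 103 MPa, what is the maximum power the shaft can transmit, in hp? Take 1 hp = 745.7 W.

J = πd⁴/32 = π(0.0203)⁴/32 = 1.667×10^-8 m⁴.
T_max = τ_allow·J/r = 1.03×10^8 × 1.667×10^-8 / 0.0102 = 169.2 N·m.
ω = 2π·39.9 = 250.7 rad/s, so P_max = T_max·ω = 4.241×10^4 W.

56.9 hp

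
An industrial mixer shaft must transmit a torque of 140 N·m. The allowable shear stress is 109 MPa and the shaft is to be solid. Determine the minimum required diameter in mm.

For a solid shaft τ_max = 16T/(πd³), so d = (16T/(π τ_allow))^(1/3) = (16·140.0/(π·1.09×10^8))^(1/3) = 0.01870 m.

18.7 mm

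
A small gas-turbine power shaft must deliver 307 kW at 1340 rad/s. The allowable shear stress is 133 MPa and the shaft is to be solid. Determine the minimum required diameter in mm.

ω = 1340 rad/s, so T = P/ω = 307×10³ / 1340 = 229.1 N·m.
For a solid shaft τ_max = 16T/(πd³), so d = (16T/(π τ_allow))^(1/3) = (16·229.1/(π·1.33×10^8))^(1/3) = 0.02062 m.

20.6 mm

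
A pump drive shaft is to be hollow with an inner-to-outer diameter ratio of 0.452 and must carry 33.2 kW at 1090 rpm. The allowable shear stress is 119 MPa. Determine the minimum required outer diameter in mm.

ω = 2π·1090/60 = 114.1 rad/s, so T = P/ω = 33.2×10³ / 114.1 = 290.9 N·m.
For a hollow shaft with d_i/d_o = 0.452: τ_max = 16T/(π d_o³ (1−k⁴)), so d_o = [16T/(π τ_allow (1−k⁴))]^(1/3) = [16·290.9/(π·1.19×10^8·0.9583)]^(1/3) = 0.02351 m.

23.5 mm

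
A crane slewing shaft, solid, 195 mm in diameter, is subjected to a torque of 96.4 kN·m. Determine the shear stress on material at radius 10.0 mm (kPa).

J = πd⁴/32 = π(0.195)⁴/32 = 1.420×10^-4 m⁴.
Shear stress varies linearly with radius: τ = T·r/J = 96400 × 0.0100 / 1.420×10^-4 = 6.791×10^6 Pa.

6790 kPa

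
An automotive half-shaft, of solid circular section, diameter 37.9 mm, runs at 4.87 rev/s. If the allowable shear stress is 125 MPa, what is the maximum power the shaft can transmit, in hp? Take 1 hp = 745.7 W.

54.8 hp

J = πd⁴/32 = π(0.0379)⁴/32 = 2.026×10^-7 m⁴.
T_max = τ_allow·J/r = 1.25×10^8 × 2.026×10^-7 / 0.0189 = 1336 N·m.
ω = 2π·4.87 = 30.60 rad/s, so P_max = T_max·ω = 4.089×10^4 W.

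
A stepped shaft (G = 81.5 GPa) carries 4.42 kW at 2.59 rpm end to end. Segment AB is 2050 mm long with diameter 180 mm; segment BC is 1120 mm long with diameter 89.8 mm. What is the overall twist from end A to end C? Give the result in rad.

0.0391 rad

ω = 2π·2.59/60 = 0.2712 rad/s, so T = P/ω = 4.42×10³ / 0.2712 = 16300 N·m.
J_AB = π(0.180)⁴/32 = 1.03×10^-4 m⁴; J_BC = π(0.0898)⁴/32 = 6.38×10^-6 m⁴.
θ = (T/G)·Σ L_i/J_i = (16300/81.5×10⁹)·(2.05/1.03×10^-4 + 1.12/6.38×10^-6) = 0.03906 rad.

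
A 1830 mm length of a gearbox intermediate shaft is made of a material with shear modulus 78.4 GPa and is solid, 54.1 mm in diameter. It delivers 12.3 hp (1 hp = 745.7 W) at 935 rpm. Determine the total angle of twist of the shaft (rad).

ω = 2π·935/60 = 97.91 rad/s, so T = P/ω = 12.3×745.7 / 97.91 = 93.68 N·m.
J = πd⁴/32 = π(0.0541)⁴/32 = 8.410×10^-7 m⁴.
θ = T·L/(G·J) = 93.68 × 1.83 / (78.4×10⁹ × 8.410×10^-7) = 2.600×10^-3 rad.

0.00260 rad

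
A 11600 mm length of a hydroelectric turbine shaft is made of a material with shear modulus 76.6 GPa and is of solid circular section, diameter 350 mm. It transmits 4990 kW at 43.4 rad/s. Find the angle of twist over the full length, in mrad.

ω = 43.4 rad/s, so T = P/ω = 4990×10³ / 43.40 = 115000 N·m.
J = πd⁴/32 = π(0.350)⁴/32 = 1.473×10^-3 m⁴.
θ = T·L/(G·J) = 115000 × 11.6 / (76.6×10⁹ × 1.473×10^-3) = 0.01182 rad.

11.8 mrad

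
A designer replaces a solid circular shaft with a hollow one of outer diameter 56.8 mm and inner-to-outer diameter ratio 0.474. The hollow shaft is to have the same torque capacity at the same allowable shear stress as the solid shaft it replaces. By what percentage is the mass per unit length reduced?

19.7 %

Equal τ_max and T ⇒ the solid shaft needs d_s³ = d_o³(1−k⁴), so d_s = 56.8·(1−0.474⁴)^(1/3) = 55.83 mm.
Area ratio A_h/A_s = d_o²(1−k²)/d_s² = (1−k²)/(1−k⁴)^(2/3) = 0.8026.
Mass saving = 1 − 0.8026 = 19.7 %.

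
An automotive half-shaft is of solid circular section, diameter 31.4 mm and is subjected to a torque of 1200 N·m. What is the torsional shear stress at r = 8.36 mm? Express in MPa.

105 MPa

J = πd⁴/32 = π(0.0314)⁴/32 = 9.544×10^-8 m⁴.
Shear stress varies linearly with radius: τ = T·r/J = 1200 × 0.00836 / 9.544×10^-8 = 1.051×10^8 Pa.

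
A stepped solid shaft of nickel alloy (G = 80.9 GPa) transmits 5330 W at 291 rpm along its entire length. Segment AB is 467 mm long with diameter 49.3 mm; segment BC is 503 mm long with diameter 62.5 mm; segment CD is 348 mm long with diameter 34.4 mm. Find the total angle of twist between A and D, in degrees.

0.455°

ω = 2π·291/60 = 30.47 rad/s, so T = P/ω = 5330 / 30.47 = 174.9 N·m.
J_AB = π(0.0493)⁴/32 = 5.80×10^-7 m⁴; J_BC = π(0.0625)⁴/32 = 1.50×10^-6 m⁴; J_CD = π(0.0344)⁴/32 = 1.37×10^-7 m⁴.
θ = (T/G)·Σ L_i/J_i = (174.9/80.9×10⁹)·(0.467/5.80×10^-7 + 0.503/1.50×10^-6 + 0.348/1.37×10^-7) = 7.940×10^-3 rad.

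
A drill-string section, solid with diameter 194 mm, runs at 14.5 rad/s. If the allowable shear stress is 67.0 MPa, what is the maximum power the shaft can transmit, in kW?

J = πd⁴/32 = π(0.194)⁴/32 = 1.391×10^-4 m⁴.
T_max = τ_allow·J/r = 6.70×10^7 × 1.391×10^-4 / 0.0970 = 96050 N·m.
ω = 14.5 rad/s, so P_max = T_max·ω = 1.393×10^6 W.

1390 kW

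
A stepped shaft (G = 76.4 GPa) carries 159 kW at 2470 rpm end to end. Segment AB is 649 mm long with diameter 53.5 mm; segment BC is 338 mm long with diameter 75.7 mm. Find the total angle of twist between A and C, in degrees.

ω = 2π·2470/60 = 258.7 rad/s, so T = P/ω = 159×10³ / 258.7 = 614.7 N·m.
J_AB = π(0.0535)⁴/32 = 8.04×10^-7 m⁴; J_BC = π(0.0757)⁴/32 = 3.22×10^-6 m⁴.
θ = (T/G)·Σ L_i/J_i = (614.7/76.4×10⁹)·(0.649/8.04×10^-7 + 0.338/3.22×10^-6) = 7.336×10^-3 rad.

0.420°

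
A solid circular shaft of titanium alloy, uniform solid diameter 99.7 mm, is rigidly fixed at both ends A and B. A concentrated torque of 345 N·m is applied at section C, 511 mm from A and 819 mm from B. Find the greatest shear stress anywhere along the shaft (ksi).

0.158 ksi

With uniform GJ and both ends fixed, compatibility θ_AC = θ_CB gives T_A·a = T_B·b, together with T_A + T_B = T₀.
T_A = T₀·b/(a+b) = 345.0·819/1330 = 212.4 N·m; T_B = 132.6 N·m.
τ in each portion: τ_AC = 1.09×10^6 Pa, τ_CB = 6.81×10^5 Pa; maximum is in AC.
τ_max = T_AC·r/J = 212.4·0.0498/9.70×10^-6 = 1.092×10^6 Pa.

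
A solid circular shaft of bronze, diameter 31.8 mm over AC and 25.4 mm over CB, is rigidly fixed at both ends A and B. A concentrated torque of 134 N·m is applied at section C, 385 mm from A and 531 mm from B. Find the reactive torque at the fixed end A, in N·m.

Compatibility: T_A·a/J_AC = T_B·b/J_CB with T_A + T_B = T₀.
J_AC = 1.00×10^-7 m⁴, J_CB = 4.09×10^-8 m⁴, so T_A = T₀·(J_AC/a)/((J_AC/a)+(J_CB/b)) = 103.5 N·m, T_B = 30.53 N·m.

103 N·m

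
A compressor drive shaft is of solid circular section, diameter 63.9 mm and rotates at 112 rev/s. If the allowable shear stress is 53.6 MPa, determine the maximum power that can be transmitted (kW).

1930 kW

J = πd⁴/32 = π(0.0639)⁴/32 = 1.637×10^-6 m⁴.
T_max = τ_allow·J/r = 5.36×10^7 × 1.637×10^-6 / 0.0319 = 2746 N·m.
ω = 2π·112 = 703.7 rad/s, so P_max = T_max·ω = 1.932×10^6 W.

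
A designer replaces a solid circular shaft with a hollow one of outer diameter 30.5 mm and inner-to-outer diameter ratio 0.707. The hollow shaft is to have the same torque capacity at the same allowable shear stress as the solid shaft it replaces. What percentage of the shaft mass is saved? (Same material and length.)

39.4 %

Equal τ_max and T ⇒ the solid shaft needs d_s³ = d_o³(1−k⁴), so d_s = 30.5·(1−0.707⁴)^(1/3) = 27.71 mm.
Area ratio A_h/A_s = d_o²(1−k²)/d_s² = (1−k²)/(1−k⁴)^(2/3) = 0.6058.
Mass saving = 1 − 0.6058 = 39.4 %.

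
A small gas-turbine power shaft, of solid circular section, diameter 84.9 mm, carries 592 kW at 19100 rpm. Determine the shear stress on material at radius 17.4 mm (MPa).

ω = 2π·19100/60 = 2000 rad/s, so T = P/ω = 592×10³ / 2000 = 296.0 N·m.
J = πd⁴/32 = π(0.0849)⁴/32 = 5.101×10^-6 m⁴.
Shear stress varies linearly with radius: τ = T·r/J = 296.0 × 0.0174 / 5.101×10^-6 = 1.010×10^6 Pa.

1.01 MPa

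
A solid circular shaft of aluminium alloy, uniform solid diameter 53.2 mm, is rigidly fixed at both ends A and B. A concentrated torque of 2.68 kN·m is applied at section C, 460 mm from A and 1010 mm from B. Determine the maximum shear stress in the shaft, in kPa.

62300 kPa

With uniform GJ and both ends fixed, compatibility θ_AC = θ_CB gives T_A·a = T_B·b, together with T_A + T_B = T₀.
T_A = T₀·b/(a+b) = 2680·1010/1470 = 1841 N·m; T_B = 838.6 N·m.
τ in each portion: τ_AC = 6.23×10^7 Pa, τ_CB = 2.84×10^7 Pa; maximum is in AC.
τ_max = T_AC·r/J = 1841·0.0266/7.86×10^-7 = 6.228×10^7 Pa.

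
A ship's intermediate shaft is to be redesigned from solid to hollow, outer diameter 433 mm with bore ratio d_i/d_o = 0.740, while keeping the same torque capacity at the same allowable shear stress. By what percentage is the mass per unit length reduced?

Equal τ_max and T ⇒ the solid shaft needs d_s³ = d_o³(1−k⁴), so d_s = 433·(1−0.740⁴)^(1/3) = 384.5 mm.
Area ratio A_h/A_s = d_o²(1−k²)/d_s² = (1−k²)/(1−k⁴)^(2/3) = 0.5738.
Mass saving = 1 − 0.5738 = 42.6 %.

42.6 %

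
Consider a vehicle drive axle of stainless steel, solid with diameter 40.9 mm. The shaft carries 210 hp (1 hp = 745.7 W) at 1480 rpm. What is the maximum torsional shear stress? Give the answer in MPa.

ω = 2π·1480/60 = 155.0 rad/s, so T = P/ω = 210×745.7 / 155.0 = 1010 N·m.
J = πd⁴/32 = π(0.0409)⁴/32 = 2.747×10^-7 m⁴.
τ_max = T·r/J = 1010 × 0.0204 / 2.747×10^-7 = 7.521×10^7 Pa.

75.2 MPa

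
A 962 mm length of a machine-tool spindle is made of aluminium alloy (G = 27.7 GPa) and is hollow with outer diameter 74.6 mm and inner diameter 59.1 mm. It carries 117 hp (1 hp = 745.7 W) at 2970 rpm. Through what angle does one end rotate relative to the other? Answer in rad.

0.00529 rad

ω = 2π·2970/60 = 311.0 rad/s, so T = P/ω = 117×745.7 / 311.0 = 280.5 N·m.
J = π(d_o⁴ − d_i⁴)/32 = π(0.0746⁴ − 0.0591⁴)/32 = 1.843×10^-6 m⁴.
θ = T·L/(G·J) = 280.5 × 0.962 / (27.7×10⁹ × 1.843×10^-6) = 5.286×10^-3 rad.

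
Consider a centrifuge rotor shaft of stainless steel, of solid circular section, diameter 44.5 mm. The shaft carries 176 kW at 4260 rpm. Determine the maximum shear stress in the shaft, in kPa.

22800 kPa

ω = 2π·4260/60 = 446.1 rad/s, so T = P/ω = 176×10³ / 446.1 = 394.5 N·m.
J = πd⁴/32 = π(0.0445)⁴/32 = 3.850×10^-7 m⁴.
τ_max = T·r/J = 394.5 × 0.0222 / 3.850×10^-7 = 2.280×10^7 Pa.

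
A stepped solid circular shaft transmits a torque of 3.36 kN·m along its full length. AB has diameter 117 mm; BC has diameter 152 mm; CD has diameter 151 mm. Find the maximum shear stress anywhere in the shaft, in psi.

Under the same torque, τ_max = 16T/(πd³) is largest where d is smallest — segment AB (d = 117 mm).
τ_max = 16·3360/(π·(0.117)³) = 1.068×10^7 Pa.

1550 psi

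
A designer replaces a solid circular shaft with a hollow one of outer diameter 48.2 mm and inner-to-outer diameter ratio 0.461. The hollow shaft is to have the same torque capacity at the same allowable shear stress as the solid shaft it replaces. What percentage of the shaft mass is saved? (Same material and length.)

18.8 %

Equal τ_max and T ⇒ the solid shaft needs d_s³ = d_o³(1−k⁴), so d_s = 48.2·(1−0.461⁴)^(1/3) = 47.46 mm.
Area ratio A_h/A_s = d_o²(1−k²)/d_s² = (1−k²)/(1−k⁴)^(2/3) = 0.8121.
Mass saving = 1 − 0.8121 = 18.8 %.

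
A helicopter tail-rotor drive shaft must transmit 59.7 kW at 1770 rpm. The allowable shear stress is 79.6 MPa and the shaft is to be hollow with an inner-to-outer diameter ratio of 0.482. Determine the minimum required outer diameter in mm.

ω = 2π·1770/60 = 185.4 rad/s, so T = P/ω = 59.7×10³ / 185.4 = 322.1 N·m.
For a hollow shaft with d_i/d_o = 0.482: τ_max = 16T/(π d_o³ (1−k⁴)), so d_o = [16T/(π τ_allow (1−k⁴))]^(1/3) = [16·322.1/(π·7.96×10^7·0.9460)]^(1/3) = 0.02793 m.

27.9 mm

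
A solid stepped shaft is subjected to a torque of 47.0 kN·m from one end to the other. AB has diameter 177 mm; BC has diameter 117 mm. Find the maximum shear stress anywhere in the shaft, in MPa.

149 MPa

Under the same torque, τ_max = 16T/(πd³) is largest where d is smallest — segment BC (d = 117 mm).
τ_max = 16·47000/(π·(0.117)³) = 1.495×10^8 Pa.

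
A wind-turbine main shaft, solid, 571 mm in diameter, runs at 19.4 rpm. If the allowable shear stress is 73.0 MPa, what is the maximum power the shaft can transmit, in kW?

J = πd⁴/32 = π(0.571)⁴/32 = 0.01044 m⁴.
T_max = τ_allow·J/r = 7.30×10^7 × 0.01044 / 0.285 = 2.668e6 N·m.
ω = 2π·19.4/60 = 2.032 rad/s, so P_max = T_max·ω = 5.421×10^6 W.

5420 kW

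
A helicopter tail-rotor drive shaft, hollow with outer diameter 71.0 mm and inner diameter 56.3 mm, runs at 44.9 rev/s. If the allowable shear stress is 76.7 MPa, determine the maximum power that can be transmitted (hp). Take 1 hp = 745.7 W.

1230 hp

J = π(d_o⁴ − d_i⁴)/32 = π(0.0710⁴ − 0.0563⁴)/32 = 1.508×10^-6 m⁴.
T_max = τ_allow·J/r = 7.67×10^7 × 1.508×10^-6 / 0.0355 = 3259 N·m.
ω = 2π·44.9 = 282.1 rad/s, so P_max = T_max·ω = 9.194×10^5 W.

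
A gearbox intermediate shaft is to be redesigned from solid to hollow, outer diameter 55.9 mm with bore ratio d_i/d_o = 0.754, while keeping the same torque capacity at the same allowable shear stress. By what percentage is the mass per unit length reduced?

44.0 %

Equal τ_max and T ⇒ the solid shaft needs d_s³ = d_o³(1−k⁴), so d_s = 55.9·(1−0.754⁴)^(1/3) = 49.08 mm.
Area ratio A_h/A_s = d_o²(1−k²)/d_s² = (1−k²)/(1−k⁴)^(2/3) = 0.5598.
Mass saving = 1 − 0.5598 = 44.0 %.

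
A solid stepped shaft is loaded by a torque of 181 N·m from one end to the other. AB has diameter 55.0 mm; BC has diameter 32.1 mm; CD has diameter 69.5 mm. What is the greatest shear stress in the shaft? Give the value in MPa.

Under the same torque, τ_max = 16T/(πd³) is largest where d is smallest — segment BC (d = 32.1 mm).
τ_max = 16·181.0/(π·(0.0321)³) = 2.787×10^7 Pa.

27.9 MPa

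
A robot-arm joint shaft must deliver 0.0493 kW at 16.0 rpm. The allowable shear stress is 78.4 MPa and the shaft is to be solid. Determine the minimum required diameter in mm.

12.4 mm

ω = 2π·16.0/60 = 1.676 rad/s, so T = P/ω = 0.0493×10³ / 1.676 = 29.42 N·m.
For a solid shaft τ_max = 16T/(πd³), so d = (16T/(π τ_allow))^(1/3) = (16·29.42/(π·7.84×10^7))^(1/3) = 0.01241 m.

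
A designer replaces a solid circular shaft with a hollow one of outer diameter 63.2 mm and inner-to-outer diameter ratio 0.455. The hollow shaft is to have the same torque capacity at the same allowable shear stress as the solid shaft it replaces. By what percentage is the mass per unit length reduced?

18.4 %

Equal τ_max and T ⇒ the solid shaft needs d_s³ = d_o³(1−k⁴), so d_s = 63.2·(1−0.455⁴)^(1/3) = 62.28 mm.
Area ratio A_h/A_s = d_o²(1−k²)/d_s² = (1−k²)/(1−k⁴)^(2/3) = 0.8165.
Mass saving = 1 − 0.8165 = 18.4 %.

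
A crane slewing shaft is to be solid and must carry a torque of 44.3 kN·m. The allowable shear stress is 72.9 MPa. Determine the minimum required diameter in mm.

146 mm

For a solid shaft τ_max = 16T/(πd³), so d = (16T/(π τ_allow))^(1/3) = (16·44300/(π·7.29×10^7))^(1/3) = 0.1457 m.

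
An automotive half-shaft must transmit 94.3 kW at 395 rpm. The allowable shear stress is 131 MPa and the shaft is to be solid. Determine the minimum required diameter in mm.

44.6 mm

ω = 2π·395/60 = 41.36 rad/s, so T = P/ω = 94.3×10³ / 41.36 = 2280 N·m.
For a solid shaft τ_max = 16T/(πd³), so d = (16T/(π τ_allow))^(1/3) = (16·2280/(π·1.31×10^8))^(1/3) = 0.04459 m.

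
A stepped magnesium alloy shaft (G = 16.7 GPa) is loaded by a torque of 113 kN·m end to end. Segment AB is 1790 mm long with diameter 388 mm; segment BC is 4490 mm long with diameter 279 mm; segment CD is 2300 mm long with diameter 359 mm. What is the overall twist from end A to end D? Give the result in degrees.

J_AB = π(0.388)⁴/32 = 2.22×10^-3 m⁴; J_BC = π(0.279)⁴/32 = 5.95×10^-4 m⁴; J_CD = π(0.359)⁴/32 = 1.63×10^-3 m⁴.
θ = (T/G)·Σ L_i/J_i = (113000/16.7×10⁹)·(1.79/2.22×10^-3 + 4.49/5.95×10^-4 + 2.30/1.63×10^-3) = 0.06606 rad.

3.78°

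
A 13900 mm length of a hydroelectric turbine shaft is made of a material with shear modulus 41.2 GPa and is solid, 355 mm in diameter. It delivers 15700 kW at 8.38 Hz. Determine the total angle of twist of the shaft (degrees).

ω = 2π·8.38 = 52.65 rad/s, so T = P/ω = 15700×10³ / 52.65 = 298200 N·m.
J = πd⁴/32 = π(0.355)⁴/32 = 1.559×10^-3 m⁴.
θ = T·L/(G·J) = 298200 × 13.9 / (41.2×10⁹ × 1.559×10^-3) = 0.06452 rad.

3.70°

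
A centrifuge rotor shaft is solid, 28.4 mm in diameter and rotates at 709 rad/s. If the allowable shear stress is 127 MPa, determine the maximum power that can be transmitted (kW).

J = πd⁴/32 = π(0.0284)⁴/32 = 6.387×10^-8 m⁴.
T_max = τ_allow·J/r = 1.27×10^8 × 6.387×10^-8 / 0.0142 = 571.2 N·m.
ω = 709 rad/s, so P_max = T_max·ω = 4.050×10^5 W.

405 kW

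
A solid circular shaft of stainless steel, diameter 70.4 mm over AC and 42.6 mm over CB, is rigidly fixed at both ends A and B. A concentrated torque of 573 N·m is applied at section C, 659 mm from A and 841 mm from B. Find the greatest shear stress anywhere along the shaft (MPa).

7.57 MPa

Compatibility: T_A·a/J_AC = T_B·b/J_CB with T_A + T_B = T₀.
J_AC = 2.41×10^-6 m⁴, J_CB = 3.23×10^-7 m⁴, so T_A = T₀·(J_AC/a)/((J_AC/a)+(J_CB/b)) = 518.5 N·m, T_B = 54.48 N·m.
τ in each portion: τ_AC = 7.57×10^6 Pa, τ_CB = 3.59×10^6 Pa; maximum is in AC.
τ_max = T_AC·r/J = 518.5·0.0352/2.41×10^-6 = 7.569×10^6 Pa.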